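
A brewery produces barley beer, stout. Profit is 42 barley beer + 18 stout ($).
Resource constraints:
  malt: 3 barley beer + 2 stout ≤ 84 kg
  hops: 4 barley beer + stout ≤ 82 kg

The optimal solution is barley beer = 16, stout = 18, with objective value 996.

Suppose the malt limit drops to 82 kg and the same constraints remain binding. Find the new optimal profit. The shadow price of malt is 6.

984

Δb = -2, so new z* = 996 + (6)·(-2) = 996 − 12 = 984.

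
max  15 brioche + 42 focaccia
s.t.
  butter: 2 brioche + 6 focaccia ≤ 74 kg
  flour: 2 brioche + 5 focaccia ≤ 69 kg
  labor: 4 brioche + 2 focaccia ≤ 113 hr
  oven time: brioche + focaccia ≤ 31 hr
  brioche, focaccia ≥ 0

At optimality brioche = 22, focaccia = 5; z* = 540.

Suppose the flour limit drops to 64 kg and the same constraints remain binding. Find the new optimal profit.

Binding: butter and flour. Non-binding: labor (15 unused), oven time (4 unused).
Since labor, oven time are not tight, their duals are 0.
The binding rows give the dual system: 2·y_butter + 2·y_flour = 15 and 6·y_butter + 5·y_flour = 42.
This yields shadow prices y_butter = 4.5, y_flour = 3.
Δz = y_flour·Δb = 3 × (-5) = -15, so new z* = 540 − 15 = 525.

525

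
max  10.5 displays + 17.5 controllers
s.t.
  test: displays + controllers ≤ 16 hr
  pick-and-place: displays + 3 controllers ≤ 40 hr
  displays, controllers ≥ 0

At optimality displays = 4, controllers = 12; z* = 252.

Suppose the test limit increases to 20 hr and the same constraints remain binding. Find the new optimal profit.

280

Check each constraint at x*: test 16/16 (tight); pick-and-place 40/40 (tight).
From A_Bᵀ y = c: 1·y_test + 1·y_pick-and-place = 10.5; 1·y_test + 3·y_pick-and-place = 17.5.
Solving: y_test = 7, y_pick-and-place = 3.5.
Δz = y_test·Δb = 7 × (4) = 28, so new z* = 252 + 28 = 280.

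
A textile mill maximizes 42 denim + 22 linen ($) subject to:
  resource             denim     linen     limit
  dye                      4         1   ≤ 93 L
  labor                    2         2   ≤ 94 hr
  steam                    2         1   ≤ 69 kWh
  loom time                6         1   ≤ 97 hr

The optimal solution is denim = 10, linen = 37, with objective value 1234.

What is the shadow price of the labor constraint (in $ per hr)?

Binding: labor and loom time. Non-binding: dye (16 unused), steam (12 unused).
Slack constraints have shadow price 0 (complementary slackness).
From A_Bᵀ y = c: 2·y_labor + 6·y_loom time = 42; 2·y_labor + 1·y_loom time = 22.
This yields shadow prices y_labor = 9, y_loom time = 4.
Shadow price of labor = 9.

9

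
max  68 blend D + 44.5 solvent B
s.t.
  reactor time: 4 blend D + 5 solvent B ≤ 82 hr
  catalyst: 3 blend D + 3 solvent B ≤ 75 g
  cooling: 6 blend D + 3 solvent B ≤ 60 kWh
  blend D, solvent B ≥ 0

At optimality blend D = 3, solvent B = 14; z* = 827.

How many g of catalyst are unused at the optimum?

24

catalyst used = 3·3 + 3·14 = 51; slack = 75 − 51 = 24.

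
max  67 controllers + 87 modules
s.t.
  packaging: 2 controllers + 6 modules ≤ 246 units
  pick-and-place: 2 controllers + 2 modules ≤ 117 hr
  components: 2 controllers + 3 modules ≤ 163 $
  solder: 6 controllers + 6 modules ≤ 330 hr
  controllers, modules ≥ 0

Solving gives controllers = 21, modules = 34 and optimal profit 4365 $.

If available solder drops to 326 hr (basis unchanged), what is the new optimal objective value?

Binding: packaging and solder. Non-binding: pick-and-place (7 unused), components (19 unused).
By complementary slackness, y = 0 for the non-binding constraints.
The binding rows give the dual system: 2·y_packaging + 6·y_solder = 67 and 6·y_packaging + 6·y_solder = 87.
Solving: y_packaging = 5, y_solder = 9.5.
Δz = y_solder·Δb = 9.5 × (-4) = -38, so new z* = 4365 − 38 = 4327.

4327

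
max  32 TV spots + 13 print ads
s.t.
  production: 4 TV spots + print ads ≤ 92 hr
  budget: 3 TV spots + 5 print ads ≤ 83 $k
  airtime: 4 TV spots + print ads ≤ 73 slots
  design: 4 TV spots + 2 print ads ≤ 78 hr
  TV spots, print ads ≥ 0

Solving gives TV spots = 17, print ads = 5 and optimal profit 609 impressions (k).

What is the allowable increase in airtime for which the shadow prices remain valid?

5

Binding constraints: airtime, design. The basis is B = [[4,1],[4,2]] with det 4.
Per unit increase in airtime, x* moves by d = (0.5, -1).
The basis stays optimal until print ads reaches 0; allowable increase = 5 slots.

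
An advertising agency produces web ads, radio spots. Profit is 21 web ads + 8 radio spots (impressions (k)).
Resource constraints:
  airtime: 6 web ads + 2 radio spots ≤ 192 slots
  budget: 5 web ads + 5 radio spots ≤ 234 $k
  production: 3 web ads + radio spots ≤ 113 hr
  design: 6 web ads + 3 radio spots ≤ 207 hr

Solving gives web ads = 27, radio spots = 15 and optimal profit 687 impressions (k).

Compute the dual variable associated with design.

Binding: airtime and design. Non-binding: budget (24 unused), production (17 unused).
Slack constraints have shadow price 0 (complementary slackness).
The binding rows give the dual system: 6·y_airtime + 6·y_design = 21 and 2·y_airtime + 3·y_design = 8.
This yields shadow prices y_airtime = 2.5, y_design = 1.
Shadow price of design = 1.

1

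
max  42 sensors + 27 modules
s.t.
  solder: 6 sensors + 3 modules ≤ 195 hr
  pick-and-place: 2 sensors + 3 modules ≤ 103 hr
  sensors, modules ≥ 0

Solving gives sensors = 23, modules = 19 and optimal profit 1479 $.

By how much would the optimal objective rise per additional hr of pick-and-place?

At the optimum: solder uses 195 of 195 (binding); pick-and-place uses 103 of 103 (binding).
Dual feasibility on the basic columns requires 6·y_solder + 2·y_pick-and-place = 42, 3·y_solder + 3·y_pick-and-place = 27.
→ y_solder = 6 and y_pick-and-place = 3.
Shadow price of pick-and-place = 3.

3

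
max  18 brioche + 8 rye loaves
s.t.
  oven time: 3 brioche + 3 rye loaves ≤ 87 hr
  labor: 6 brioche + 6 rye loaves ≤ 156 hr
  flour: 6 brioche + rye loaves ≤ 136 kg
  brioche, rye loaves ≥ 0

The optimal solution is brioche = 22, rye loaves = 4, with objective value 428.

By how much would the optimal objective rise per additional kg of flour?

2

At the optimum: oven time uses 78 of 87 (slack = 9); labor uses 156 of 156 (binding); flour uses 136 of 136 (binding).
Slack constraints have shadow price 0 (complementary slackness).
The binding rows give the dual system: 6·y_labor + 6·y_flour = 18 and 6·y_labor + 1·y_flour = 8.
→ y_labor = 1 and y_flour = 2.
Shadow price of flour = 2.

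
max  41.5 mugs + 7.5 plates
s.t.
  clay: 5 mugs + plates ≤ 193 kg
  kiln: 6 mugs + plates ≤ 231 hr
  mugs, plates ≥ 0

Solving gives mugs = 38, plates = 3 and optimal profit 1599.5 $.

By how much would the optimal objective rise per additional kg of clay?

3.5

Both clay and kiln are binding at x*.
The binding rows give the dual system: 5·y_clay + 6·y_kiln = 41.5 and 1·y_clay + 1·y_kiln = 7.5.
Solving: y_clay = 3.5, y_kiln = 4.
Shadow price of clay = 3.5.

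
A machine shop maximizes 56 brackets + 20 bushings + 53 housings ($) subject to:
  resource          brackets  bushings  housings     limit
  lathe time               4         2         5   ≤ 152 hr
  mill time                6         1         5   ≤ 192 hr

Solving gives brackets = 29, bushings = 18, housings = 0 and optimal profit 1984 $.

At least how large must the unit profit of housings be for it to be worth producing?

Check each constraint at x*: lathe time 152/152 (tight); mill time 192/192 (tight).
From A_Bᵀ y = c: 4·y_lathe time + 6·y_mill time = 56; 2·y_lathe time + 1·y_mill time = 20.
Solving: y_lathe time = 8, y_mill time = 4.
housings enters the basis when its profit ≥ yᵀa₃ = 8·5 + 4·5 = 60.

60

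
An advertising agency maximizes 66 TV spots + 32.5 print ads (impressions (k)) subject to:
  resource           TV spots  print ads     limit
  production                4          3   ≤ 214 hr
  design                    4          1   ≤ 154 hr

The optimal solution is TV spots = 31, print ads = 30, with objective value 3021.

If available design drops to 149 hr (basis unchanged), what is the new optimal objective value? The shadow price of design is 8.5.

Δb = -5, so new z* = 3021 + (8.5)·(-5) = 3021 − 42.5 = 2978.5.

2978.5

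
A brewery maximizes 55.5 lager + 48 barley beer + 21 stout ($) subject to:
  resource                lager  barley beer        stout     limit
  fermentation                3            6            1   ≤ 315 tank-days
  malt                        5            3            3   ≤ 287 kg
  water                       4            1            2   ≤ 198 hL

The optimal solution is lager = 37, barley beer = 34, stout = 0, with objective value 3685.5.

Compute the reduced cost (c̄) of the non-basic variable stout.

-9.5

At the optimum: fermentation uses 315 of 315 (binding); malt uses 287 of 287 (binding); water uses 182 of 198 (slack = 16).
Since water is not tight, its dual is 0.
The binding rows give the dual system: 3·y_fermentation + 5·y_malt = 55.5 and 6·y_fermentation + 3·y_malt = 48.
→ y_fermentation = 3.5 and y_malt = 9.
Reduced cost of stout: c₃ − yᵀa₃ = 21 − (3.5·1 + 9·3) = 21 − 30.5 = -9.5.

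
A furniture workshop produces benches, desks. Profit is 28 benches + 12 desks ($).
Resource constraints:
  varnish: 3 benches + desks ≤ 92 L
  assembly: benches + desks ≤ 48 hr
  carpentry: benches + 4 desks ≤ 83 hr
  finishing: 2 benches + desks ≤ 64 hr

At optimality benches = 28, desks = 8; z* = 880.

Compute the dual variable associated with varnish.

Binding: varnish and finishing. Non-binding: assembly (12 unused), carpentry (23 unused).
Since assembly, carpentry are not tight, their duals are 0.
Dual feasibility on the basic columns requires 3·y_varnish + 2·y_finishing = 28, 1·y_varnish + 1·y_finishing = 12.
→ y_varnish = 4 and y_finishing = 8.
Shadow price of varnish = 4.

4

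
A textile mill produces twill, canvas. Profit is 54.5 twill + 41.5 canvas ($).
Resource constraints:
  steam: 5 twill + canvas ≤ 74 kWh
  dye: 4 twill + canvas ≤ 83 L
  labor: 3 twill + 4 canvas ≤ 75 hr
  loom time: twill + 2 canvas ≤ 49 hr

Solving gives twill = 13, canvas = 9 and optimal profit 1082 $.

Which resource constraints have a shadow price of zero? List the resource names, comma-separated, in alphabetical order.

dye, loom time

steam: 74/74 (binding)
dye: 61/83 (slack 22)
labor: 75/75 (binding)
loom time: 31/49 (slack 18)
By complementary slackness, a constraint with positive slack has shadow price 0 → dye, loom time.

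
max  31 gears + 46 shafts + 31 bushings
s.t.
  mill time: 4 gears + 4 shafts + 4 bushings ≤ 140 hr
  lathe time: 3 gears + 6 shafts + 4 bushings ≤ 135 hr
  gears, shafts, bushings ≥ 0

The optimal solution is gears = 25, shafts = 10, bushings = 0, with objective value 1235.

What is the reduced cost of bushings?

At the optimum: mill time uses 140 of 140 (binding); lathe time uses 135 of 135 (binding).
The binding rows give the dual system: 4·y_mill time + 3·y_lathe time = 31 and 4·y_mill time + 6·y_lathe time = 46.
Solving: y_mill time = 4, y_lathe time = 5.
Reduced cost of bushings: c₃ − yᵀa₃ = 31 − (4·4 + 5·4) = 31 − 36 = -5.

-5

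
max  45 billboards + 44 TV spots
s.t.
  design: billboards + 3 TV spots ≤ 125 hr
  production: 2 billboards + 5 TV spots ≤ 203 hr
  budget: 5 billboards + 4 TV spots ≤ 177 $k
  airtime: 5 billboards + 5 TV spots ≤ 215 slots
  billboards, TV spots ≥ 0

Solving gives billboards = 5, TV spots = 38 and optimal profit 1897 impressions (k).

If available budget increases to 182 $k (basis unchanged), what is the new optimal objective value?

Binding: budget and airtime. Non-binding: design (6 unused), production (3 unused).
Since design, production are not tight, their duals are 0.
The binding rows give the dual system: 5·y_budget + 5·y_airtime = 45 and 4·y_budget + 5·y_airtime = 44.
Solving: y_budget = 1, y_airtime = 8.
Δz = y_budget·Δb = 1 × (5) = 5, so new z* = 1897 + 5 = 1902.

1902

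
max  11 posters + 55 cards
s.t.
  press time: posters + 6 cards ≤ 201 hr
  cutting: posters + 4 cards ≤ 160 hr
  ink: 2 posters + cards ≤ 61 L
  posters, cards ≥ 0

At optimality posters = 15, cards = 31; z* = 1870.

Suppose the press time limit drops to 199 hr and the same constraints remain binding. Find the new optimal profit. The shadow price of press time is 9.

Δb = -2, so new z* = 1870 + (9)·(-2) = 1870 − 18 = 1852.

1852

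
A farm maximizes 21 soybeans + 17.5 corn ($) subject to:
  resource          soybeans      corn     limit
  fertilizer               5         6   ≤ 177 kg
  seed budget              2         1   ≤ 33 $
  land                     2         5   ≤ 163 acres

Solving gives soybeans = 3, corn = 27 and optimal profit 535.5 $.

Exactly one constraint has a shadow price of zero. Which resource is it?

land

fertilizer: 177/177 (binding)
seed budget: 33/33 (binding)
land: 141/163 (slack 22)
By complementary slackness, a constraint with positive slack has shadow price 0 → land.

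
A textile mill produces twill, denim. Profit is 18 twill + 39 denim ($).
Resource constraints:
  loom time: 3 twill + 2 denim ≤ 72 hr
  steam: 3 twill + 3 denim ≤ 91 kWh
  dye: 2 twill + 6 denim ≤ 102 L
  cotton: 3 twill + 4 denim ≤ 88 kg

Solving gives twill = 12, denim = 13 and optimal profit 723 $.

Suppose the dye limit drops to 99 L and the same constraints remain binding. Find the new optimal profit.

Binding: dye and cotton. Non-binding: loom time (10 unused), steam (16 unused).
Since loom time, steam are not tight, their duals are 0.
Dual feasibility on the basic columns requires 2·y_dye + 3·y_cotton = 18, 6·y_dye + 4·y_cotton = 39.
Solving: y_dye = 4.5, y_cotton = 3.
Δz = y_dye·Δb = 4.5 × (-3) = -13.5, so new z* = 723 − 13.5 = 709.5.

709.5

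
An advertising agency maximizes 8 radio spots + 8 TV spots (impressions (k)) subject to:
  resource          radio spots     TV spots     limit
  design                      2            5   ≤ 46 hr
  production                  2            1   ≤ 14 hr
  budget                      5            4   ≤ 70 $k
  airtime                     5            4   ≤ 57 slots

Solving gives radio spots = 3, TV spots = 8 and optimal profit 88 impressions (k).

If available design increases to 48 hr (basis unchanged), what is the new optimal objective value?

At the optimum: design uses 46 of 46 (binding); production uses 14 of 14 (binding); budget uses 47 of 70 (slack = 23); airtime uses 47 of 57 (slack = 10).
By complementary slackness, y = 0 for the non-binding constraints.
The binding rows give the dual system: 2·y_design + 2·y_production = 8 and 5·y_design + 1·y_production = 8.
This yields shadow prices y_design = 1, y_production = 3.
Δz = y_design·Δb = 1 × (2) = 2, so new z* = 88 + 2 = 90.

90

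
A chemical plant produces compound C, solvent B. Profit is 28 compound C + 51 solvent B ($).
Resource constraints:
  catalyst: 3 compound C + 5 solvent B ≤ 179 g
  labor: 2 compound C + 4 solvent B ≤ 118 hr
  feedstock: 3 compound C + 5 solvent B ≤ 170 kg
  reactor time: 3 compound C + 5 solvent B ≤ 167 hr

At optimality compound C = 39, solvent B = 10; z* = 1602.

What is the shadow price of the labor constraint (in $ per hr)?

Binding: labor and reactor time. Non-binding: catalyst (12 unused), feedstock (3 unused).
Since catalyst, feedstock are not tight, their duals are 0.
From A_Bᵀ y = c: 2·y_labor + 3·y_reactor time = 28; 4·y_labor + 5·y_reactor time = 51.
This yields shadow prices y_labor = 6.5, y_reactor time = 5.
Shadow price of labor = 6.5.

6.5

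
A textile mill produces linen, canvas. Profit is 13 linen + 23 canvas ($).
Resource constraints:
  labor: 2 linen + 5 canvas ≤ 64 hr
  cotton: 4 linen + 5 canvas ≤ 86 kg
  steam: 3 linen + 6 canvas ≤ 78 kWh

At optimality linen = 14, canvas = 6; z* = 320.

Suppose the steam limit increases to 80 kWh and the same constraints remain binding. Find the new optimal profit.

326

Binding: cotton and steam. Non-binding: labor (6 unused).
Since labor is not tight, its dual is 0.
Dual feasibility on the basic columns requires 4·y_cotton + 3·y_steam = 13, 5·y_cotton + 6·y_steam = 23.
Solving: y_cotton = 1, y_steam = 3.
Δz = y_steam·Δb = 3 × (2) = 6, so new z* = 320 + 6 = 326.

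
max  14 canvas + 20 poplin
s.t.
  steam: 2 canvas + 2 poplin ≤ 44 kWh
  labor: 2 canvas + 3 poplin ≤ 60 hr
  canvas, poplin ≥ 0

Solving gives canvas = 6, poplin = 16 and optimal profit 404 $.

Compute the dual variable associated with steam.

1

Check each constraint at x*: steam 44/44 (tight); labor 60/60 (tight).
The binding rows give the dual system: 2·y_steam + 2·y_labor = 14 and 2·y_steam + 3·y_labor = 20.
This yields shadow prices y_steam = 1, y_labor = 6.
Shadow price of steam = 1.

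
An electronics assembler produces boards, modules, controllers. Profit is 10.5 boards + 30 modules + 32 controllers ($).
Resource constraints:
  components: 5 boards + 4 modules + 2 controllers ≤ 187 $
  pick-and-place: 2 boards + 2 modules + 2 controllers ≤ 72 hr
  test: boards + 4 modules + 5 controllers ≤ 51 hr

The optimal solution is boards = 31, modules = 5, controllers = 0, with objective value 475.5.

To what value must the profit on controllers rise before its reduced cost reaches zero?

36.5

Binding: pick-and-place and test. Non-binding: components (12 unused).
Since components is not tight, its dual is 0.
From A_Bᵀ y = c: 2·y_pick-and-place + 1·y_test = 10.5; 2·y_pick-and-place + 4·y_test = 30.
This yields shadow prices y_pick-and-place = 2, y_test = 6.5.
controllers enters the basis when its profit ≥ yᵀa₃ = 2·2 + 6.5·5 = 36.5.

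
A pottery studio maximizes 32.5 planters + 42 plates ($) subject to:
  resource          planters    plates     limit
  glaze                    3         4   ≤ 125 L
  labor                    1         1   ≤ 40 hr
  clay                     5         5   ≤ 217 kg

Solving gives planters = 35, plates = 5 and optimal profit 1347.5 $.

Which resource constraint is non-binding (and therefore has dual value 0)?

clay

glaze: 125/125 (binding)
labor: 40/40 (binding)
clay: 200/217 (slack 17)
By complementary slackness, a constraint with positive slack has shadow price 0 → clay.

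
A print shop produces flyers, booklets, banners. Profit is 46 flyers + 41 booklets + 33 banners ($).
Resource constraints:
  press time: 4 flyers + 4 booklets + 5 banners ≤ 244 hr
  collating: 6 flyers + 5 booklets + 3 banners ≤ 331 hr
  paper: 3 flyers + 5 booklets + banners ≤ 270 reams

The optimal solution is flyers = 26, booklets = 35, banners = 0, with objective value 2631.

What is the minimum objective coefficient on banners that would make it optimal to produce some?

35

At the optimum: press time uses 244 of 244 (binding); collating uses 331 of 331 (binding); paper uses 253 of 270 (slack = 17).
Since paper is not tight, its dual is 0.
The binding rows give the dual system: 4·y_press time + 6·y_collating = 46 and 4·y_press time + 5·y_collating = 41.
This yields shadow prices y_press time = 4, y_collating = 5.
banners enters the basis when its profit ≥ yᵀa₃ = 4·5 + 5·3 = 35.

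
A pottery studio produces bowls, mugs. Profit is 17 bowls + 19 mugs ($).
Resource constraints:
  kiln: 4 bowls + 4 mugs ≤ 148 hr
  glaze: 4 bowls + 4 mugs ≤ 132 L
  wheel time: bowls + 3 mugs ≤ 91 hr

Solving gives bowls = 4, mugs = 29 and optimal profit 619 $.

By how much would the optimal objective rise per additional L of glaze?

At the optimum: kiln uses 132 of 148 (slack = 16); glaze uses 132 of 132 (binding); wheel time uses 91 of 91 (binding).
Slack constraints have shadow price 0 (complementary slackness).
The binding rows give the dual system: 4·y_glaze + 1·y_wheel time = 17 and 4·y_glaze + 3·y_wheel time = 19.
Solving: y_glaze = 4, y_wheel time = 1.
Shadow price of glaze = 4.

4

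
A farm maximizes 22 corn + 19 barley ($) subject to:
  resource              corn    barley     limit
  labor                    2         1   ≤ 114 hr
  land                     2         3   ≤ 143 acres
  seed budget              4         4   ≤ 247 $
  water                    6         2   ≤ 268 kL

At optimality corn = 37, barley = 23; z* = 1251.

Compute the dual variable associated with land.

At the optimum: labor uses 97 of 114 (slack = 17); land uses 143 of 143 (binding); seed budget uses 240 of 247 (slack = 7); water uses 268 of 268 (binding).
Slack constraints have shadow price 0 (complementary slackness).
From A_Bᵀ y = c: 2·y_land + 6·y_water = 22; 3·y_land + 2·y_water = 19.
Solving: y_land = 5, y_water = 2.
Shadow price of land = 5.

5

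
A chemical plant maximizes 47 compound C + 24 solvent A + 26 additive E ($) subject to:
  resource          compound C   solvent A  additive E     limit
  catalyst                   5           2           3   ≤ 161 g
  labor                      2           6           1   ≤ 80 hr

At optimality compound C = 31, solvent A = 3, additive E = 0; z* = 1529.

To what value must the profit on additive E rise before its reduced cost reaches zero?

Check each constraint at x*: catalyst 161/161 (tight); labor 80/80 (tight).
The binding rows give the dual system: 5·y_catalyst + 2·y_labor = 47 and 2·y_catalyst + 6·y_labor = 24.
Solving: y_catalyst = 9, y_labor = 1.
additive E enters the basis when its profit ≥ yᵀa₃ = 9·3 + 1·1 = 28.

28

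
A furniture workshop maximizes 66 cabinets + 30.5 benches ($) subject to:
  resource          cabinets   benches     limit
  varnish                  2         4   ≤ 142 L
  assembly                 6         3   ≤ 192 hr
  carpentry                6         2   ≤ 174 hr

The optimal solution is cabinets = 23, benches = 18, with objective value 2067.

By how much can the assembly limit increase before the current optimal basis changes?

Binding constraints: assembly, carpentry. The basis is B = [[6,3],[6,2]] with det -6.
Per unit increase in assembly, x* moves by d = (-0.3333, 1).
The basis stays optimal until varnish becomes binding; allowable increase = 7.2 hr.

7.2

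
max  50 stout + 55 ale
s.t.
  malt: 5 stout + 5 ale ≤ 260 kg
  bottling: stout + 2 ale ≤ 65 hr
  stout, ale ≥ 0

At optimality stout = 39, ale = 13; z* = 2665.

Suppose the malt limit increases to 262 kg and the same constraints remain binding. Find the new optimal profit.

Both malt and bottling are binding at x*.
The binding rows give the dual system: 5·y_malt + 1·y_bottling = 50 and 5·y_malt + 2·y_bottling = 55.
This yields shadow prices y_malt = 9, y_bottling = 5.
Δz = y_malt·Δb = 9 × (2) = 18, so new z* = 2665 + 18 = 2683.

2683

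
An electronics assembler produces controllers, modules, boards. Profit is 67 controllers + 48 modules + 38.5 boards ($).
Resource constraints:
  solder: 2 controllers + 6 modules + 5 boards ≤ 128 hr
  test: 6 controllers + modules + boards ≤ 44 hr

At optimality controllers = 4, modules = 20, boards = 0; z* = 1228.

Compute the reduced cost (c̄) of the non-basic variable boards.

Check each constraint at x*: solder 128/128 (tight); test 44/44 (tight).
The binding rows give the dual system: 2·y_solder + 6·y_test = 67 and 6·y_solder + 1·y_test = 48.
→ y_solder = 6.5 and y_test = 9.
Reduced cost of boards: c₃ − yᵀa₃ = 38.5 − (6.5·5 + 9·1) = 38.5 − 41.5 = -3.

-3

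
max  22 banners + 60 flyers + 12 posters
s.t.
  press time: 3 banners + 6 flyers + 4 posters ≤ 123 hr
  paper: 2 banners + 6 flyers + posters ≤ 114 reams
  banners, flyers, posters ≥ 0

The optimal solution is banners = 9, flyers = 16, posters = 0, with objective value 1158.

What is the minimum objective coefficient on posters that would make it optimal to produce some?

16

At the optimum: press time uses 123 of 123 (binding); paper uses 114 of 114 (binding).
Dual feasibility on the basic columns requires 3·y_press time + 2·y_paper = 22, 6·y_press time + 6·y_paper = 60.
This yields shadow prices y_press time = 2, y_paper = 8.
posters enters the basis when its profit ≥ yᵀa₃ = 2·4 + 8·1 = 16.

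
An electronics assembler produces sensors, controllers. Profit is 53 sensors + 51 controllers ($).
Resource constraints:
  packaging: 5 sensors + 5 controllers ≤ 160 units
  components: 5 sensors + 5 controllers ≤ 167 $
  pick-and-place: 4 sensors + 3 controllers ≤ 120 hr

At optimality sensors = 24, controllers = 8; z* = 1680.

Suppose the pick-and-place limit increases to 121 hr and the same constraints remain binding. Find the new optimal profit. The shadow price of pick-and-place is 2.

Δb = 1, so new z* = 1680 + (2)·(1) = 1680 + 2 = 1682.

1682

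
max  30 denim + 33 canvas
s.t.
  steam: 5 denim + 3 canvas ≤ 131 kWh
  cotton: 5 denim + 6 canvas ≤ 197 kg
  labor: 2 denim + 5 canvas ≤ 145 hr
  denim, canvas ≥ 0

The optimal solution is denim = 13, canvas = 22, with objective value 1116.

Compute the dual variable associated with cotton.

At the optimum: steam uses 131 of 131 (binding); cotton uses 197 of 197 (binding); labor uses 136 of 145 (slack = 9).
Slack constraints have shadow price 0 (complementary slackness).
Dual feasibility on the basic columns requires 5·y_steam + 5·y_cotton = 30, 3·y_steam + 6·y_cotton = 33.
This yields shadow prices y_steam = 1, y_cotton = 5.
Shadow price of cotton = 5.

5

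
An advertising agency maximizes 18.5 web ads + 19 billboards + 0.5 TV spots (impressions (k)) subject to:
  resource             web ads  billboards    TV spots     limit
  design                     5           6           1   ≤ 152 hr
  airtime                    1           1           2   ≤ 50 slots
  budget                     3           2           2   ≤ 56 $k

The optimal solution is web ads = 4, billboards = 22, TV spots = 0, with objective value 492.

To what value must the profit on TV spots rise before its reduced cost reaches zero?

6.5

Check each constraint at x*: design 152/152 (tight); airtime 26/50 (slack 24); budget 56/56 (tight).
By complementary slackness, y = 0 for the non-binding constraint.
From A_Bᵀ y = c: 5·y_design + 3·y_budget = 18.5; 6·y_design + 2·y_budget = 19.
This yields shadow prices y_design = 2.5, y_budget = 2.
TV spots enters the basis when its profit ≥ yᵀa₃ = 2.5·1 + 2·2 = 6.5.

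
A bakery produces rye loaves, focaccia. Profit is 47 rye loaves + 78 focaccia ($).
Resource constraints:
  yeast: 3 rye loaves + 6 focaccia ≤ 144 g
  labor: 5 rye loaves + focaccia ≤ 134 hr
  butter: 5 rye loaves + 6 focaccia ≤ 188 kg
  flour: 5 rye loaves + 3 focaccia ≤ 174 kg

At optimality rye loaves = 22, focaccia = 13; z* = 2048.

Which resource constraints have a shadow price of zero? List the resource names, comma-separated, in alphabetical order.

yeast: 144/144 (binding)
labor: 123/134 (slack 11)
butter: 188/188 (binding)
flour: 149/174 (slack 25)
By complementary slackness, a constraint with positive slack has shadow price 0 → flour, labor.

flour, labor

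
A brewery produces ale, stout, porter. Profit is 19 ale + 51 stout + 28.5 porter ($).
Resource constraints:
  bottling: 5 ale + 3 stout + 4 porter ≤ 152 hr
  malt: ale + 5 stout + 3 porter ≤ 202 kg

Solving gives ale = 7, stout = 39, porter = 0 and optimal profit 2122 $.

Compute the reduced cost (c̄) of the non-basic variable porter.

Both bottling and malt are binding at x*.
The binding rows give the dual system: 5·y_bottling + 1·y_malt = 19 and 3·y_bottling + 5·y_malt = 51.
Solving: y_bottling = 2, y_malt = 9.
Reduced cost of porter: c₃ − yᵀa₃ = 28.5 − (2·4 + 9·3) = 28.5 − 35 = -6.5.

-6.5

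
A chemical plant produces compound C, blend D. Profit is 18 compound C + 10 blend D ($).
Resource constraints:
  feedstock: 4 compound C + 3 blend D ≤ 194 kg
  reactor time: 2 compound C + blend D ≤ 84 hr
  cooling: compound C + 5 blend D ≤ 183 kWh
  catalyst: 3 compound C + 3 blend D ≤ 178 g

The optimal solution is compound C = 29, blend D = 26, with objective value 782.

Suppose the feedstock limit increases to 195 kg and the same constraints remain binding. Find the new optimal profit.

Check each constraint at x*: feedstock 194/194 (tight); reactor time 84/84 (tight); cooling 159/183 (slack 24); catalyst 165/178 (slack 13).
Slack constraints have shadow price 0 (complementary slackness).
Dual feasibility on the basic columns requires 4·y_feedstock + 2·y_reactor time = 18, 3·y_feedstock + 1·y_reactor time = 10.
Solving: y_feedstock = 1, y_reactor time = 7.
Δz = y_feedstock·Δb = 1 × (1) = 1, so new z* = 782 + 1 = 783.

783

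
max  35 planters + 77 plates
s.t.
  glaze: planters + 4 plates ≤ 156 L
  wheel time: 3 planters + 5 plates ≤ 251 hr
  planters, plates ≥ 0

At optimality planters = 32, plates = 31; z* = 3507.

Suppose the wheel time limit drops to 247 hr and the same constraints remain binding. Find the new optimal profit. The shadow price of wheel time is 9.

3471

Δb = -4, so new z* = 3507 + (9)·(-4) = 3507 − 36 = 3471.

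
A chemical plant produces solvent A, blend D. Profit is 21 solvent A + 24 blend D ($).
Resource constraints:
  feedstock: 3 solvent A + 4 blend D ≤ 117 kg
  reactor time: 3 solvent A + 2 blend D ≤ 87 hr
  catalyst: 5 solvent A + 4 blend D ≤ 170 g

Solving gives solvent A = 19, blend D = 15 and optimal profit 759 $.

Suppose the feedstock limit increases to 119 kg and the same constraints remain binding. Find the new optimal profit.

769

At the optimum: feedstock uses 117 of 117 (binding); reactor time uses 87 of 87 (binding); catalyst uses 155 of 170 (slack = 15).
Slack constraints have shadow price 0 (complementary slackness).
Dual feasibility on the basic columns requires 3·y_feedstock + 3·y_reactor time = 21, 4·y_feedstock + 2·y_reactor time = 24.
This yields shadow prices y_feedstock = 5, y_reactor time = 2.
Δz = y_feedstock·Δb = 5 × (2) = 10, so new z* = 759 + 10 = 769.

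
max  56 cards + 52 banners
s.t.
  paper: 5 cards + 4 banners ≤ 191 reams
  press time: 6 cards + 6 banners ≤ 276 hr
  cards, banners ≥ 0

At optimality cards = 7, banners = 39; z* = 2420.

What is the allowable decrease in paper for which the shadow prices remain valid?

Binding constraints: paper, press time. The basis is B = [[5,4],[6,6]] with det 6.
Per unit decrease in paper, x* moves by d = (-1, 1).
The basis stays optimal until cards reaches 0; allowable decrease = 7 reams.

7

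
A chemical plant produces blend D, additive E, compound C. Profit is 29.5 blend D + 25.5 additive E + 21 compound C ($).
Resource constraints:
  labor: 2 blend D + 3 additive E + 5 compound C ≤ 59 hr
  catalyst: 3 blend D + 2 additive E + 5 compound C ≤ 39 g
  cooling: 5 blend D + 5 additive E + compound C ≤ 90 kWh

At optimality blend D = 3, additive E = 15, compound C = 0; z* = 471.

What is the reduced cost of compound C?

Check each constraint at x*: labor 51/59 (slack 8); catalyst 39/39 (tight); cooling 90/90 (tight).
Since labor is not tight, its dual is 0.
Dual feasibility on the basic columns requires 3·y_catalyst + 5·y_cooling = 29.5, 2·y_catalyst + 5·y_cooling = 25.5.
This yields shadow prices y_catalyst = 4, y_cooling = 3.5.
Reduced cost of compound C: c₃ − yᵀa₃ = 21 − (4·5 + 3.5·1) = 21 − 23.5 = -2.5.

-2.5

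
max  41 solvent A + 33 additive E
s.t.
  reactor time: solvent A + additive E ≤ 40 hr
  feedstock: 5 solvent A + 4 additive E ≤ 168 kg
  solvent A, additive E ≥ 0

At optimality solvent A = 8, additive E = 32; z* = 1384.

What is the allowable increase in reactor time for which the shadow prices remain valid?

2

Binding constraints: reactor time, feedstock. The basis is B = [[1,1],[5,4]] with det -1.
Per unit increase in reactor time, x* moves by d = (-4, 5).
The basis stays optimal until solvent A reaches 0; allowable increase = 2 hr.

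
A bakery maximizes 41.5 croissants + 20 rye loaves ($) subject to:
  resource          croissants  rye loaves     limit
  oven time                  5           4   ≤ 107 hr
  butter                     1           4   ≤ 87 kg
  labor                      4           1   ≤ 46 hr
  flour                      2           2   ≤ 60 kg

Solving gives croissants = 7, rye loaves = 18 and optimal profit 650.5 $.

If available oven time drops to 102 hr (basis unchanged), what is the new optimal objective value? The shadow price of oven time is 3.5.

633

Δb = -5, so new z* = 650.5 + (3.5)·(-5) = 650.5 − 17.5 = 633.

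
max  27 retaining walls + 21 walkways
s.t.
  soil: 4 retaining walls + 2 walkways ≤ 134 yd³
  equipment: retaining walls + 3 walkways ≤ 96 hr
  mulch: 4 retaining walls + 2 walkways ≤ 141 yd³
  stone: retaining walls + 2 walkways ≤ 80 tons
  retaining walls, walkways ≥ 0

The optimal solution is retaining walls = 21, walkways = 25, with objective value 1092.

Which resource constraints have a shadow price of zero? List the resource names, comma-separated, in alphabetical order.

soil: 134/134 (binding)
equipment: 96/96 (binding)
mulch: 134/141 (slack 7)
stone: 71/80 (slack 9)
By complementary slackness, a constraint with positive slack has shadow price 0 → mulch, stone.

mulch, stone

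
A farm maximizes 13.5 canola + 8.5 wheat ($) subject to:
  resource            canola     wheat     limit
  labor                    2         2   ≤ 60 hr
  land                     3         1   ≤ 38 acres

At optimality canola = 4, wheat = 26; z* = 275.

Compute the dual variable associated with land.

2.5

At the optimum: labor uses 60 of 60 (binding); land uses 38 of 38 (binding).
Dual feasibility on the basic columns requires 2·y_labor + 3·y_land = 13.5, 2·y_labor + 1·y_land = 8.5.
Solving: y_labor = 3, y_land = 2.5.
Shadow price of land = 2.5.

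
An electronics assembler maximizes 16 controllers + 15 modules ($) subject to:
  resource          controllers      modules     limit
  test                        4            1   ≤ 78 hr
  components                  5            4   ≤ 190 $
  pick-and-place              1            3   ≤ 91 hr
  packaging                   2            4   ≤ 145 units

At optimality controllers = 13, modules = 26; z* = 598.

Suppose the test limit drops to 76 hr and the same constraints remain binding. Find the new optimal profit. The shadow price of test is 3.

Δb = -2, so new z* = 598 + (3)·(-2) = 598 − 6 = 592.

592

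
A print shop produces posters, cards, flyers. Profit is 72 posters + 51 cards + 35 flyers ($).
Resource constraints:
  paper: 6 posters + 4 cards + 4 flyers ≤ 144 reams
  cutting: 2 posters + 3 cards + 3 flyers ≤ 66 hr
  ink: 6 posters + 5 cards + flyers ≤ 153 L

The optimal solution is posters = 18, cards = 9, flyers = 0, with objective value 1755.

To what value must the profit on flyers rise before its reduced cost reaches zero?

Binding: paper and ink. Non-binding: cutting (3 unused).
Since cutting is not tight, its dual is 0.
Dual feasibility on the basic columns requires 6·y_paper + 6·y_ink = 72, 4·y_paper + 5·y_ink = 51.
This yields shadow prices y_paper = 9, y_ink = 3.
flyers enters the basis when its profit ≥ yᵀa₃ = 9·4 + 3·1 = 39.

39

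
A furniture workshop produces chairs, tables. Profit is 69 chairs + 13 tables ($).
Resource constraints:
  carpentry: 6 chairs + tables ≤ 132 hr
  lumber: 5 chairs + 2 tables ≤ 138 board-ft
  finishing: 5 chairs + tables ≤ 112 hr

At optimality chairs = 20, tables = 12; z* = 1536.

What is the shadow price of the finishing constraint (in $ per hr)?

Check each constraint at x*: carpentry 132/132 (tight); lumber 124/138 (slack 14); finishing 112/112 (tight).
Since lumber is not tight, its dual is 0.
The binding rows give the dual system: 6·y_carpentry + 5·y_finishing = 69 and 1·y_carpentry + 1·y_finishing = 13.
This yields shadow prices y_carpentry = 4, y_finishing = 9.
Shadow price of finishing = 9.

9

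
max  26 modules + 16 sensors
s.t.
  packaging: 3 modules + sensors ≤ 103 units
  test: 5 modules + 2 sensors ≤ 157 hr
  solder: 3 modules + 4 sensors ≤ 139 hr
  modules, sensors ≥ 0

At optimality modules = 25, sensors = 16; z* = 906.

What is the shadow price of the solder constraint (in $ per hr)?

Binding: test and solder. Non-binding: packaging (12 unused).
Slack constraints have shadow price 0 (complementary slackness).
From A_Bᵀ y = c: 5·y_test + 3·y_solder = 26; 2·y_test + 4·y_solder = 16.
Solving: y_test = 4, y_solder = 2.
Shadow price of solder = 2.

2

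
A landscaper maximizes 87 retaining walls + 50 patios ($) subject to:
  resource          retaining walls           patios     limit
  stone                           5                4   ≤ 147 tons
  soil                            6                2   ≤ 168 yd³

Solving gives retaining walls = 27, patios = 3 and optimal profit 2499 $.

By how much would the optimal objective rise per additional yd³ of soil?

7

Check each constraint at x*: stone 147/147 (tight); soil 168/168 (tight).
From A_Bᵀ y = c: 5·y_stone + 6·y_soil = 87; 4·y_stone + 2·y_soil = 50.
Solving: y_stone = 9, y_soil = 7.
Shadow price of soil = 7.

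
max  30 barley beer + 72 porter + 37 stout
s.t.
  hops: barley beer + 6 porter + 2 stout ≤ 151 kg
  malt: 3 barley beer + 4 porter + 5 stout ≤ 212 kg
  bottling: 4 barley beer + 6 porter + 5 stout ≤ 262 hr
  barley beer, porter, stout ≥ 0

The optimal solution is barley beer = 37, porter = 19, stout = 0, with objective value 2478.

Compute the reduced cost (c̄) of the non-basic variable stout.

-5

At the optimum: hops uses 151 of 151 (binding); malt uses 187 of 212 (slack = 25); bottling uses 262 of 262 (binding).
By complementary slackness, y = 0 for the non-binding constraint.
Dual feasibility on the basic columns requires 1·y_hops + 4·y_bottling = 30, 6·y_hops + 6·y_bottling = 72.
→ y_hops = 6 and y_bottling = 6.
Reduced cost of stout: c₃ − yᵀa₃ = 37 − (6·2 + 6·5) = 37 − 42 = -5.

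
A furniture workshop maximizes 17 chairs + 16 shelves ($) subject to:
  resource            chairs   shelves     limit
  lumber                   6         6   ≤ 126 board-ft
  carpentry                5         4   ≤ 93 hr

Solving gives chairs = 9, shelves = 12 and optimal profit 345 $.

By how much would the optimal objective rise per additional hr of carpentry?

1

Check each constraint at x*: lumber 126/126 (tight); carpentry 93/93 (tight).
Dual feasibility on the basic columns requires 6·y_lumber + 5·y_carpentry = 17, 6·y_lumber + 4·y_carpentry = 16.
Solving: y_lumber = 2, y_carpentry = 1.
Shadow price of carpentry = 1.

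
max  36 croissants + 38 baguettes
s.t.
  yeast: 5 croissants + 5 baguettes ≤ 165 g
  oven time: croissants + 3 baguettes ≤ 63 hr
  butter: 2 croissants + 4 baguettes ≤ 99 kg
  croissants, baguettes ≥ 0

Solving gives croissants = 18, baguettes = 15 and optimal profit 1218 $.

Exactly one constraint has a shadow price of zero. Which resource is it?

yeast: 165/165 (binding)
oven time: 63/63 (binding)
butter: 96/99 (slack 3)
By complementary slackness, a constraint with positive slack has shadow price 0 → butter.

butter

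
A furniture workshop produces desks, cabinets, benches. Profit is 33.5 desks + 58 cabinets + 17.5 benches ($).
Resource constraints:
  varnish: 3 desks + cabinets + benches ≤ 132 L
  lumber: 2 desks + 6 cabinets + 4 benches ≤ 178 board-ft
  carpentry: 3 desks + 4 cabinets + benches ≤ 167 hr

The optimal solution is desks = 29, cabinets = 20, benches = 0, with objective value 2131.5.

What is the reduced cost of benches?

-7

At the optimum: varnish uses 107 of 132 (slack = 25); lumber uses 178 of 178 (binding); carpentry uses 167 of 167 (binding).
Slack constraints have shadow price 0 (complementary slackness).
From A_Bᵀ y = c: 2·y_lumber + 3·y_carpentry = 33.5; 6·y_lumber + 4·y_carpentry = 58.
→ y_lumber = 4 and y_carpentry = 8.5.
Reduced cost of benches: c₃ − yᵀa₃ = 17.5 − (4·4 + 8.5·1) = 17.5 − 24.5 = -7.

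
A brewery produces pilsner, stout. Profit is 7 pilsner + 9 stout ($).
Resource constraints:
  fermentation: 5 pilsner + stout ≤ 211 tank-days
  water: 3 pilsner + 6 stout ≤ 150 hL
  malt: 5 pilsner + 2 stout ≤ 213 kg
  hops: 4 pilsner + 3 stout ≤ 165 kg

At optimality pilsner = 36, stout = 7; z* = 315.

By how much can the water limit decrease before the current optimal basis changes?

Binding constraints: water, hops. The basis is B = [[3,6],[4,3]] with det -15.
Per unit decrease in water, x* moves by d = (0.2, -0.2667).
The basis stays optimal until stout reaches 0; allowable decrease = 26.25 hL.

26.25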